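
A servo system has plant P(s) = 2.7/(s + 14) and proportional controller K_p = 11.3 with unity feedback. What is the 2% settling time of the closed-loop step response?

Closed-loop transfer function: T(s) = K_p·P(s)/(1 + K_p·P(s)) = 30.51/(s + 14 + 30.51) = 30.51/(s + 44.51).
Time constant τ = 1/44.51 = 0.02247 s, so the 2% settling time is about 4τ = 0.0899 s.

T_s ≈ 0.0899 s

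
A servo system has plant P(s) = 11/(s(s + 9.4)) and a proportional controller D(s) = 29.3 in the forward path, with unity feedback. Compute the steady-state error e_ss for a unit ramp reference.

The loop has one pole at the origin (type 1). Velocity error constant K_v = lim_{s→0} s·D(s)P(s) = 29.3·11/9.4 = 34.29.
Steady-state error to a unit ramp: e_ss = 1/K_v = 0.0292.

0.0292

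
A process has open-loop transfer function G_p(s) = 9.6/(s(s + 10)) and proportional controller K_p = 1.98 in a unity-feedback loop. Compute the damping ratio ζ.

ζ = 1.15

The closed-loop denominator is s(s+10) + 1.98·9.6 = s² + 10s + 19.01.
So ω_n² = 19.01 ⇒ ω_n = 4.36 rad/s, and ζ = 10/(2ω_n) = 1.15.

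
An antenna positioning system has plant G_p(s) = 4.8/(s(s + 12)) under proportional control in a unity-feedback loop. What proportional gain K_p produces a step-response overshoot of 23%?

K_p = 41.8

From %OS = 100·exp(−πζ/√(1−ζ²)) = 23%, ζ = −ln(0.23)/√(π²+ln²(0.23)) = 0.4237.
Characteristic equation s² + 12s + 4.8K_p = 0 gives ζ = 12/(2√(4.8K_p)).
Setting ζ = 0.4237: √(4.8K_p) = 12/(2·0.4237) = 14.16, so K_p = 200.5/4.8 = 41.8.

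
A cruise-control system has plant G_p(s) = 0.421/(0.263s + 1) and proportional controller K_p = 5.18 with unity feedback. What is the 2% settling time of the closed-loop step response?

T_s ≈ 0.331 s

Closed loop: T(s) = K_p·G_p/(1+K_p·G_p) = 2.181/(0.263s + 1 + 2.181), with pole at s = −(1 + 2.181)/0.263 = −12.09.
τ = 1/12.09 = 0.08268 s, so 2% settling time ≈ 4τ = 0.331 s.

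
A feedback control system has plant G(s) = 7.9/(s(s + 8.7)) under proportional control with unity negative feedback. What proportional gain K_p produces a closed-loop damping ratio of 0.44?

Closed-loop characteristic equation: s² + 8.7s + K_p·7.9 = 0.
So ω_n = √(7.9K_p) and 2ζω_n = 8.7, giving ζ = 8.7/(2√(7.9K_p)).
Setting ζ = 0.44: √(7.9K_p) = 8.7/(2·0.44) = 9.886, so K_p = 97.74/7.9 = 12.4.

K_p = 12.4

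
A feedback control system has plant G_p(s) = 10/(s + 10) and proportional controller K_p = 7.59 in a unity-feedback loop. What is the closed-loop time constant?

τ = 0.0116 s

Closed-loop transfer function: T(s) = K_p·G_p(s)/(1 + K_p·G_p(s)) = 75.9/(s + 10 + 75.9) = 75.9/(s + 85.9).
Time constant τ = 1/85.9 = 0.0116 s.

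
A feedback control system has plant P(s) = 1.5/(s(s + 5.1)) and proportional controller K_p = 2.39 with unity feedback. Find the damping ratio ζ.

1 + K_p·P(s) = 0 gives s² + 5.1s + 3.585 = 0.
Matching s² + 2ζω_n s + ω_n²: ω_n = √3.585 = 1.893 rad/s and 2ζω_n = 5.1, so ζ = 5.1/(2·1.893) = 1.35.

ζ = 1.35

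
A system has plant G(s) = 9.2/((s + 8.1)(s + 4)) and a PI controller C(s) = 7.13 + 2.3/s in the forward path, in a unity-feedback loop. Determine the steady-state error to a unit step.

The open loop C(s)G(s) has a pole at the origin (type 1), so the static position error constant is infinite and e_ss = 1/(1+∞) = 0.

0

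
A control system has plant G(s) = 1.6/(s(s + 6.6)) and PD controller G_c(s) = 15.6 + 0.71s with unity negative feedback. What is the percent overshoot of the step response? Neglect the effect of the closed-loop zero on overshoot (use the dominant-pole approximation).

2.14%

Forward path: (15.6 + 0.71s)·1.6/(s(s+6.6)). The closed-loop characteristic equation is s² + (6.6 + 1.6·0.71)s + 1.6·15.6 = 0.
That is s² + 7.736s + 24.96 = 0, so ω_n = 4.996 rad/s and ζ = 7.736/(2·4.996) = 0.7742.
%OS = 100·exp(−πζ/√(1−ζ²)) = 2.14%.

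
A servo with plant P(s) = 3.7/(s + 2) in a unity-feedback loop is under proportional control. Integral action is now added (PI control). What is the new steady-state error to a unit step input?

Adding integral action puts a pole at s = 0 in the forward path, raising the system type to 1; a type-1 loop has zero steady-state error to a step.

0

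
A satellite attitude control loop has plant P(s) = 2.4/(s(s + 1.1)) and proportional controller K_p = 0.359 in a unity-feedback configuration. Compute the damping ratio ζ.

With unity feedback the closed-loop characteristic equation is s² + 1.1s + 0.359·2.4 = s² + 1.1s + 0.8616 = 0.
So ω_n² = 0.8616 ⇒ ω_n = 0.9282 rad/s, and ζ = 1.1/(2ω_n) = 0.593.

ζ = 0.593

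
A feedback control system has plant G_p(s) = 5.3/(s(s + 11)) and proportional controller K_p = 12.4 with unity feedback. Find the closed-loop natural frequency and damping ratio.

With unity feedback the closed-loop characteristic equation is s² + 11s + 12.4·5.3 = s² + 11s + 65.72 = 0.
So ω_n² = 65.72 ⇒ ω_n = 8.107 rad/s, and ζ = 11/(2ω_n) = 0.678.

ω_n = 8.11 rad/s, ζ = 0.678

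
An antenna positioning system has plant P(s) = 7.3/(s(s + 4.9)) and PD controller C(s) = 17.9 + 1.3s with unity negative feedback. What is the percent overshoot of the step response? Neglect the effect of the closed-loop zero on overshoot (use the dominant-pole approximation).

Forward path: (17.9 + 1.3s)·7.3/(s(s+4.9)). The closed-loop characteristic equation is s² + (4.9 + 7.3·1.3)s + 7.3·17.9 = 0.
That is s² + 14.39s + 130.7 = 0, so ω_n = 11.43 rad/s and ζ = 14.39/(2·11.43) = 0.6294.
%OS = 100·exp(−πζ/√(1−ζ²)) = 7.85%.

7.85%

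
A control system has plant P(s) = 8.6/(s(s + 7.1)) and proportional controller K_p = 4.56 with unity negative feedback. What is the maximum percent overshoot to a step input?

Closed-loop characteristic equation: s² + 7.1s + 39.22 = 0, so ω_n = 6.262 rad/s and ζ = 7.1/(2·6.262) = 0.5669.
%OS = 100·exp(−πζ/√(1−ζ²)) = 100·exp(−π·0.5669/√0.6786) = 11.5%.

11.5%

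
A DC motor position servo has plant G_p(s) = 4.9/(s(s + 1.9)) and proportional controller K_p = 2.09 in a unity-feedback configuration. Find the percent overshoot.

37.7%

Closed-loop characteristic equation: s² + 1.9s + 10.24 = 0, so ω_n = 3.2 rad/s and ζ = 1.9/(2·3.2) = 0.2969.
%OS = 100·exp(−πζ/√(1−ζ²)) = 100·exp(−π·0.2969/√0.9119) = 37.7%.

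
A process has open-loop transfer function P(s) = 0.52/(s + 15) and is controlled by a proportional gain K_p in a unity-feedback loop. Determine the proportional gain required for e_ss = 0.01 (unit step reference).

For a type-0 loop with proportional control, e_ss = 1/(1 + K_p·P(0)).
P(0) = 0.03467. Require 1/(1 + K_p·0.03467) = 0.01, so 1 + 0.03467·K_p = 100.
K_p = (100 − 1)/0.03467 = 2860.

K_p = 2860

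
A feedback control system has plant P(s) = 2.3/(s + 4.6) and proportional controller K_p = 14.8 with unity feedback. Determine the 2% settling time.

T_s ≈ 0.104 s

Closed-loop transfer function: T(s) = K_p·P(s)/(1 + K_p·P(s)) = 34.04/(s + 4.6 + 34.04) = 34.04/(s + 38.64).
Time constant τ = 1/38.64 = 0.02588 s, so the 2% settling time is about 4τ = 0.104 s.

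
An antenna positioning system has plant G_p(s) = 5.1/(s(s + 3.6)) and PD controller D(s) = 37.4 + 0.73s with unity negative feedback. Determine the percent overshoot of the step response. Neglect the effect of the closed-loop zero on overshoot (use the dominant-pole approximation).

42.2%

Forward path: (37.4 + 0.73s)·5.1/(s(s+3.6)). The closed-loop characteristic equation is s² + (3.6 + 5.1·0.73)s + 5.1·37.4 = 0.
That is s² + 7.323s + 190.7 = 0, so ω_n = 13.81 rad/s and ζ = 7.323/(2·13.81) = 0.2651.
%OS = 100·exp(−πζ/√(1−ζ²)) = 42.2%.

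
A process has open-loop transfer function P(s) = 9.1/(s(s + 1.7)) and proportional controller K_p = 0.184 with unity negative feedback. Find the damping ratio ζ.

ζ = 0.657

The closed-loop denominator is s(s+1.7) + 0.184·9.1 = s² + 1.7s + 1.674.
So ω_n² = 1.674 ⇒ ω_n = 1.294 rad/s, and ζ = 1.7/(2ω_n) = 0.657.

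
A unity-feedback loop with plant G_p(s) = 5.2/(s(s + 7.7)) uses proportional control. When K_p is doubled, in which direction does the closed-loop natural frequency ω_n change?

increase

ω_n = √(5.2·K_p), which grows with K_p.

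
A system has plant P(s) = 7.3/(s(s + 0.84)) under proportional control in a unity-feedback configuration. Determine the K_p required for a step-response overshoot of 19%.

K_p = 0.111

From %OS = 100·exp(−πζ/√(1−ζ²)) = 19%, ζ = −ln(0.19)/√(π²+ln²(0.19)) = 0.4673.
Characteristic equation s² + 0.84s + 7.3K_p = 0 gives ζ = 0.84/(2√(7.3K_p)).
Setting ζ = 0.4673: √(7.3K_p) = 0.84/(2·0.4673) = 0.8987, so K_p = 0.8076/7.3 = 0.111.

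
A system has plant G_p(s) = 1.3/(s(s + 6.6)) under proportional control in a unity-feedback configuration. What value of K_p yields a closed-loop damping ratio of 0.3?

K_p = 93.1

Closed-loop characteristic equation: s² + 6.6s + K_p·1.3 = 0.
So ω_n = √(1.3K_p) and 2ζω_n = 6.6, giving ζ = 6.6/(2√(1.3K_p)).
Setting ζ = 0.3: √(1.3K_p) = 6.6/(2·0.3) = 11, so K_p = 121/1.3 = 93.1.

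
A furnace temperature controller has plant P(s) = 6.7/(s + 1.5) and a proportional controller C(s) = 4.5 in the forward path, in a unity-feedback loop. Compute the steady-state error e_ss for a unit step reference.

The loop is type 0. Static position error constant K_pos = C(0)·P(0) = 4.5·4.467 = 20.1.
Steady-state error to a unit step: e_ss = 1/(1+K_pos) = 1/21.1 = 0.0474.

0.0474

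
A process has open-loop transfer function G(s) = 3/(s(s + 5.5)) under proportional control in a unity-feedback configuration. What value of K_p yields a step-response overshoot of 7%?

From %OS = 100·exp(−πζ/√(1−ζ²)) = 7%, ζ = −ln(0.07)/√(π²+ln²(0.07)) = 0.6461.
Characteristic equation s² + 5.5s + 3K_p = 0 gives ζ = 5.5/(2√(3K_p)).
Setting ζ = 0.6461: √(3K_p) = 5.5/(2·0.6461) = 4.256, so K_p = 18.12/3 = 6.04.

K_p = 6.04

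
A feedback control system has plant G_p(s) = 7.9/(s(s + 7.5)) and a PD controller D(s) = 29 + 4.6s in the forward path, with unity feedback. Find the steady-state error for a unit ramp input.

0.0327

The loop has one pole at the origin (type 1). Velocity error constant K_v = lim_{s→0} s·D(s)G_p(s) = 29·7.9/7.5 = 30.55.
Steady-state error to a unit ramp: e_ss = 1/K_v = 0.0327.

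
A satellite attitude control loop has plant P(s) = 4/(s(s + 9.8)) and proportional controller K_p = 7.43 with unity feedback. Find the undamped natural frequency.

ω_n = 5.45 rad/s

The closed-loop denominator is s(s+9.8) + 7.43·4 = s² + 9.8s + 29.72.
Matching s² + 2ζω_n s + ω_n²: ω_n = √29.72 = 5.452 rad/s and 2ζω_n = 9.8, so ζ = 9.8/(2·5.452) = 0.899.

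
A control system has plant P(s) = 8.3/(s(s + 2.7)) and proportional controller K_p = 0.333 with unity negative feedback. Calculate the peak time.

T_p = 3.24 s

Closed-loop characteristic equation: s² + 2.7s + 2.764 = 0, so ω_n = 1.662 rad/s and ζ = 2.7/(2·1.662) = 0.812.
Damped frequency ω_d = ω_n√(1−ζ²) = 0.9703 rad/s, so peak time T_p = π/ω_d = 3.24 s.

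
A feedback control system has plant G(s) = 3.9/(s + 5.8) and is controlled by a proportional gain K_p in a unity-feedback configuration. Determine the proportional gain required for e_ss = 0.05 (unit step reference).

The loop is type 0, so e_ss(step) = 1/(1 + K_pos) with K_pos = K_p·G(0).
G(0) = 0.6724. Require 1/(1 + K_p·0.6724) = 0.05, so 1 + 0.6724·K_p = 20.
K_p = (20 − 1)/0.6724 = 28.3.

K_p = 28.3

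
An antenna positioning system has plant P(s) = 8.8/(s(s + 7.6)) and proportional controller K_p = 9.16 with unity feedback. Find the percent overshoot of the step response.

Closed-loop characteristic equation: s² + 7.6s + 80.61 = 0, so ω_n = 8.978 rad/s and ζ = 7.6/(2·8.978) = 0.4232.
%OS = 100·exp(−πζ/√(1−ζ²)) = 100·exp(−π·0.4232/√0.8209) = 23%.

23%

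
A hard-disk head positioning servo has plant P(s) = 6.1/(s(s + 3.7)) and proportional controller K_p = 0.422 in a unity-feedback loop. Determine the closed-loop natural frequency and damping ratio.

ω_n = 1.6 rad/s, ζ = 1.15

The closed-loop denominator is s(s+3.7) + 0.422·6.1 = s² + 3.7s + 2.574.
Matching s² + 2ζω_n s + ω_n²: ω_n = √2.574 = 1.604 rad/s and 2ζω_n = 3.7, so ζ = 3.7/(2·1.604) = 1.15.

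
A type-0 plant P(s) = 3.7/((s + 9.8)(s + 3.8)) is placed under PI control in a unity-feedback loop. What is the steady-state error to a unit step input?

0

The PI controller's integrator makes the forward path type 1, so e_ss to a step is zero.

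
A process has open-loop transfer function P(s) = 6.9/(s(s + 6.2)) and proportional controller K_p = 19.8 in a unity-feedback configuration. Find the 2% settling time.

The closed-loop denominator s² + 6.2s + 136.6 gives ω_n = √136.6 = 11.69 and ζ = 6.2/(2ω_n) = 0.2652.
2% settling time T_s ≈ 4/(ζω_n) = 4/3.1 = 1.29 s.

T_s ≈ 1.29 s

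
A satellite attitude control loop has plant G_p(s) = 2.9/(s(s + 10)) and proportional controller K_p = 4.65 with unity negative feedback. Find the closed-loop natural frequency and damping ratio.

1 + K_p·G_p(s) = 0 gives s² + 10s + 13.49 = 0.
So ω_n² = 13.49 ⇒ ω_n = 3.672 rad/s, and ζ = 10/(2ω_n) = 1.36.

ω_n = 3.67 rad/s, ζ = 1.36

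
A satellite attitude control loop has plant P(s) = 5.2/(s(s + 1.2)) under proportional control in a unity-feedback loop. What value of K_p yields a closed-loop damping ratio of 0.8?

K_p = 0.108

Closed-loop characteristic equation: s² + 1.2s + K_p·5.2 = 0.
So ω_n = √(5.2K_p) and 2ζω_n = 1.2, giving ζ = 1.2/(2√(5.2K_p)).
Setting ζ = 0.8: √(5.2K_p) = 1.2/(2·0.8) = 0.75, so K_p = 0.5625/5.2 = 0.108.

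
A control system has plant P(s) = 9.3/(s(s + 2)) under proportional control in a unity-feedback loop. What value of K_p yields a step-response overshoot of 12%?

K_p = 0.344

From %OS = 100·exp(−πζ/√(1−ζ²)) = 12%, ζ = −ln(0.12)/√(π²+ln²(0.12)) = 0.5594.
Characteristic equation s² + 2s + 9.3K_p = 0 gives ζ = 2/(2√(9.3K_p)).
Setting ζ = 0.5594: √(9.3K_p) = 2/(2·0.5594) = 1.788, so K_p = 3.195/9.3 = 0.344.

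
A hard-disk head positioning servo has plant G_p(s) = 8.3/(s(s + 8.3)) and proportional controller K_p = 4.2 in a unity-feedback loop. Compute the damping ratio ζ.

1 + K_p·G_p(s) = 0 gives s² + 8.3s + 34.86 = 0.
So ω_n² = 34.86 ⇒ ω_n = 5.904 rad/s, and ζ = 8.3/(2ω_n) = 0.703.

ζ = 0.703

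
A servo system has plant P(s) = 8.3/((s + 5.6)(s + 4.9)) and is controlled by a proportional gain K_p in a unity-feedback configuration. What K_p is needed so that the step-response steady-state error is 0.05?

K_p = 62.8

The loop is type 0, so e_ss(step) = 1/(1 + K_pos) with K_pos = K_p·P(0).
P(0) = 0.3025. Require 1/(1 + K_p·0.3025) = 0.05, so 1 + 0.3025·K_p = 20.
K_p = (20 − 1)/0.3025 = 62.8.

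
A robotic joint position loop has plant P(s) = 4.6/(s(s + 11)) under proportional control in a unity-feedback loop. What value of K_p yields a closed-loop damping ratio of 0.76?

Closed-loop characteristic equation: s² + 11s + K_p·4.6 = 0.
So ω_n = √(4.6K_p) and 2ζω_n = 11, giving ζ = 11/(2√(4.6K_p)).
Setting ζ = 0.76: √(4.6K_p) = 11/(2·0.76) = 7.237, so K_p = 52.37/4.6 = 11.4.

K_p = 11.4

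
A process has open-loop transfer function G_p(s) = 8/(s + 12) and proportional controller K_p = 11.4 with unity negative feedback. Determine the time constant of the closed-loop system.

τ = 0.00969 s

Closed-loop transfer function: T(s) = K_p·G_p(s)/(1 + K_p·G_p(s)) = 91.2/(s + 12 + 91.2) = 91.2/(s + 103.2).
Time constant τ = 1/103.2 = 0.00969 s.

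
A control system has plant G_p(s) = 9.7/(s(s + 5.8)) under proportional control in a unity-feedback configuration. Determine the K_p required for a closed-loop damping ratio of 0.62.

Closed-loop characteristic equation: s² + 5.8s + K_p·9.7 = 0.
So ω_n = √(9.7K_p) and 2ζω_n = 5.8, giving ζ = 5.8/(2√(9.7K_p)).
Setting ζ = 0.62: √(9.7K_p) = 5.8/(2·0.62) = 4.677, so K_p = 21.88/9.7 = 2.26.

K_p = 2.26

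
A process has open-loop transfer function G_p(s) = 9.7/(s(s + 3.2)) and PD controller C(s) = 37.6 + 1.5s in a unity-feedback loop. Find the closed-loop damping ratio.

ζ = 0.465

Forward path: (37.6 + 1.5s)·9.7/(s(s+3.2)). The closed-loop characteristic equation is s² + (3.2 + 9.7·1.5)s + 9.7·37.6 = 0.
That is s² + 17.75s + 364.7 = 0, so ω_n = 19.1 rad/s and ζ = 17.75/(2·19.1) = 0.4647.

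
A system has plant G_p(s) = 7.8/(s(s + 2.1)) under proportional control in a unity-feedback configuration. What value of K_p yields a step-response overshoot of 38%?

From %OS = 100·exp(−πζ/√(1−ζ²)) = 38%, ζ = −ln(0.38)/√(π²+ln²(0.38)) = 0.2943.
Characteristic equation s² + 2.1s + 7.8K_p = 0 gives ζ = 2.1/(2√(7.8K_p)).
Setting ζ = 0.2943: √(7.8K_p) = 2.1/(2·0.2943) = 3.567, so K_p = 12.73/7.8 = 1.63.

K_p = 1.63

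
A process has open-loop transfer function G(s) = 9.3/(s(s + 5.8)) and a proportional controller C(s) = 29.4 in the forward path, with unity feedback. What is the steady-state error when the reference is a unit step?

The open loop C(s)G(s) has a pole at the origin (type 1), so the static position error constant is infinite and e_ss = 1/(1+∞) = 0.

0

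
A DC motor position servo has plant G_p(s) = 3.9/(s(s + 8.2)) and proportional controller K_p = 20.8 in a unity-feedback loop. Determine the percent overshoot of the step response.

The closed-loop denominator s² + 8.2s + 81.12 gives ω_n = √81.12 = 9.007 and ζ = 8.2/(2ω_n) = 0.4552.
%OS = 100·exp(−πζ/√(1−ζ²)) = 100·exp(−π·0.4552/√0.7928) = 20.1%.

20.1%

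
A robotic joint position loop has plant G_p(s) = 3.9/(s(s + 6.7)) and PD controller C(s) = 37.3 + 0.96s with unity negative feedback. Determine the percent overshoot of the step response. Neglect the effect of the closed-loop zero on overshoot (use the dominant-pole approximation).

22.1%

Forward path: (37.3 + 0.96s)·3.9/(s(s+6.7)). The closed-loop characteristic equation is s² + (6.7 + 3.9·0.96)s + 3.9·37.3 = 0.
That is s² + 10.44s + 145.5 = 0, so ω_n = 12.06 rad/s and ζ = 10.44/(2·12.06) = 0.433.
%OS = 100·exp(−πζ/√(1−ζ²)) = 22.1%.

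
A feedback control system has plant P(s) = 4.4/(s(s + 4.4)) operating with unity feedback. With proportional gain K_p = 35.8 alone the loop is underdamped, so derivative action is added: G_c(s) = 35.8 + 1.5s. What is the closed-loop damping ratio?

ζ = 0.438

Forward path: (35.8 + 1.5s)·4.4/(s(s+4.4)). The closed-loop characteristic equation is s² + (4.4 + 4.4·1.5)s + 4.4·35.8 = 0.
That is s² + 11s + 157.5 = 0, so ω_n = 12.55 rad/s and ζ = 11/(2·12.55) = 0.4382.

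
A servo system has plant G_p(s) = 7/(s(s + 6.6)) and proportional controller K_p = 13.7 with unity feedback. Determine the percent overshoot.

The closed-loop denominator s² + 6.6s + 95.9 gives ω_n = √95.9 = 9.793 and ζ = 6.6/(2ω_n) = 0.337.
%OS = 100·exp(−πζ/√(1−ζ²)) = 100·exp(−π·0.337/√0.8864) = 32.5%.

32.5%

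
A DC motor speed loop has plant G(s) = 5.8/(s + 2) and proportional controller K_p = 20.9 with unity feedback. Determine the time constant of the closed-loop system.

Closed-loop transfer function: T(s) = K_p·G(s)/(1 + K_p·G(s)) = 121.2/(s + 2 + 121.2) = 121.2/(s + 123.2).
Time constant τ = 1/123.2 = 0.00812 s.

τ = 0.00812 s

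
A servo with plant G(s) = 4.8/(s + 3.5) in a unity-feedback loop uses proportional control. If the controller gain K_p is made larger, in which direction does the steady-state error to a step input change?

e_ss = 1/(1 + K_p·G(0)); a larger K_p raises the denominator, so e_ss decreases.

decrease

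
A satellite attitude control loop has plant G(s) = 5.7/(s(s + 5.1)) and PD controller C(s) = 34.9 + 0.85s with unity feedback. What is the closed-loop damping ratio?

Forward path: (34.9 + 0.85s)·5.7/(s(s+5.1)). The closed-loop characteristic equation is s² + (5.1 + 5.7·0.85)s + 5.7·34.9 = 0.
That is s² + 9.945s + 198.9 = 0, so ω_n = 14.1 rad/s and ζ = 9.945/(2·14.1) = 0.3526.

ζ = 0.353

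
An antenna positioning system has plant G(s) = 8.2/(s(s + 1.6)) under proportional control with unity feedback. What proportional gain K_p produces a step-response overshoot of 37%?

From %OS = 100·exp(−πζ/√(1−ζ²)) = 37%, ζ = −ln(0.37)/√(π²+ln²(0.37)) = 0.3017.
Characteristic equation s² + 1.6s + 8.2K_p = 0 gives ζ = 1.6/(2√(8.2K_p)).
Setting ζ = 0.3017: √(8.2K_p) = 1.6/(2·0.3017) = 2.651, so K_p = 7.03/8.2 = 0.857.

K_p = 0.857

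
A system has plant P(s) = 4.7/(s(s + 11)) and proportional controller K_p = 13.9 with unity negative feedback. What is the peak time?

T_p = 0.53 s

Closed-loop characteristic equation: s² + 11s + 65.33 = 0, so ω_n = 8.083 rad/s and ζ = 11/(2·8.083) = 0.6805.
Damped frequency ω_d = ω_n√(1−ζ²) = 5.923 rad/s, so peak time T_p = π/ω_d = 0.53 s.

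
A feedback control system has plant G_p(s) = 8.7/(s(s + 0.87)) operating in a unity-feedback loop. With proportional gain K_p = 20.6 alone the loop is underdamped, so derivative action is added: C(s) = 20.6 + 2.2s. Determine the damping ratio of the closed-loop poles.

ζ = 0.747

Forward path: (20.6 + 2.2s)·8.7/(s(s+0.87)). The closed-loop characteristic equation is s² + (0.87 + 8.7·2.2)s + 8.7·20.6 = 0.
That is s² + 20.01s + 179.2 = 0, so ω_n = 13.39 rad/s and ζ = 20.01/(2·13.39) = 0.7473.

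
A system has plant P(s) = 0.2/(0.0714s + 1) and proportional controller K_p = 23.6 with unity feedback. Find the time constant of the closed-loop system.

τ = 0.0125 s

Closed loop: T(s) = K_p·P/(1+K_p·P) = 4.72/(0.0714s + 1 + 4.72), with pole at s = −(1 + 4.72)/0.0714 = −80.11.
Closed-loop time constant τ = 1/80.11 = 0.0125 s.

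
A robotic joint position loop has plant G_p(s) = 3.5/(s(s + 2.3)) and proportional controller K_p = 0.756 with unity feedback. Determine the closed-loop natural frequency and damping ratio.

With unity feedback the closed-loop characteristic equation is s² + 2.3s + 0.756·3.5 = s² + 2.3s + 2.646 = 0.
Matching s² + 2ζω_n s + ω_n²: ω_n = √2.646 = 1.627 rad/s and 2ζω_n = 2.3, so ζ = 2.3/(2·1.627) = 0.707.

ω_n = 1.63 rad/s, ζ = 0.707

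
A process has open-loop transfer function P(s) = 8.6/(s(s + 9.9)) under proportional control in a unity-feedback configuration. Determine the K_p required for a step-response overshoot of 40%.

K_p = 36.3

From %OS = 100·exp(−πζ/√(1−ζ²)) = 40%, ζ = −ln(0.4)/√(π²+ln²(0.4)) = 0.28.
Characteristic equation s² + 9.9s + 8.6K_p = 0 gives ζ = 9.9/(2√(8.6K_p)).
Setting ζ = 0.28: √(8.6K_p) = 9.9/(2·0.28) = 17.68, so K_p = 312.5/8.6 = 36.3.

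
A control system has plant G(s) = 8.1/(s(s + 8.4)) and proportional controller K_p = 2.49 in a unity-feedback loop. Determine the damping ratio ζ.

1 + K_p·G(s) = 0 gives s² + 8.4s + 20.17 = 0.
Matching s² + 2ζω_n s + ω_n²: ω_n = √20.17 = 4.491 rad/s and 2ζω_n = 8.4, so ζ = 8.4/(2·4.491) = 0.935.

ζ = 0.935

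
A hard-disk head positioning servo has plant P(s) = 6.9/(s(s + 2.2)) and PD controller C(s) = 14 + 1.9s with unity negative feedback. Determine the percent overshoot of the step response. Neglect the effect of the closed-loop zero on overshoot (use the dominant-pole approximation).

Forward path: (14 + 1.9s)·6.9/(s(s+2.2)). The closed-loop characteristic equation is s² + (2.2 + 6.9·1.9)s + 6.9·14 = 0.
That is s² + 15.31s + 96.6 = 0, so ω_n = 9.829 rad/s and ζ = 15.31/(2·9.829) = 0.7789.
%OS = 100·exp(−πζ/√(1−ζ²)) = 2.02%.

2.02%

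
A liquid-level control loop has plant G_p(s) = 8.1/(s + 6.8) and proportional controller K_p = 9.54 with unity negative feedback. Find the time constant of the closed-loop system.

τ = 0.0119 s

Closed-loop transfer function: T(s) = K_p·G_p(s)/(1 + K_p·G_p(s)) = 77.27/(s + 6.8 + 77.27) = 77.27/(s + 84.07).
Time constant τ = 1/84.07 = 0.0119 s.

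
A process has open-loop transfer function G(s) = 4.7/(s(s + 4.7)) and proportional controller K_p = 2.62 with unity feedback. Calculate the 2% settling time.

Closed-loop characteristic equation: s² + 4.7s + 12.31 = 0, so ω_n = 3.509 rad/s and ζ = 4.7/(2·3.509) = 0.6697.
2% settling time T_s ≈ 4/(ζω_n) = 4/2.35 = 1.7 s.

T_s ≈ 1.7 s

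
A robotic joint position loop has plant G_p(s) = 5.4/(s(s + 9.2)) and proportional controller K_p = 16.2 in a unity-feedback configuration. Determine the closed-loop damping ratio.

With unity feedback the closed-loop characteristic equation is s² + 9.2s + 16.2·5.4 = s² + 9.2s + 87.48 = 0.
Matching s² + 2ζω_n s + ω_n²: ω_n = √87.48 = 9.353 rad/s and 2ζω_n = 9.2, so ζ = 9.2/(2·9.353) = 0.492.

ζ = 0.492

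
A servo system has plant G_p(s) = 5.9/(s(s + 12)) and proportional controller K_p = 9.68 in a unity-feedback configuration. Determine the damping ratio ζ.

1 + K_p·G_p(s) = 0 gives s² + 12s + 57.11 = 0.
Matching s² + 2ζω_n s + ω_n²: ω_n = √57.11 = 7.557 rad/s and 2ζω_n = 12, so ζ = 12/(2·7.557) = 0.794.

ζ = 0.794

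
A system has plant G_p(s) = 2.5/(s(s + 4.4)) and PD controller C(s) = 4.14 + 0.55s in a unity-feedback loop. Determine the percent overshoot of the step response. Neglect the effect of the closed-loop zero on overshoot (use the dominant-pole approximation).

0.167%

Forward path: (4.14 + 0.55s)·2.5/(s(s+4.4)). The closed-loop characteristic equation is s² + (4.4 + 2.5·0.55)s + 2.5·4.14 = 0.
That is s² + 5.775s + 10.35 = 0, so ω_n = 3.217 rad/s and ζ = 5.775/(2·3.217) = 0.8975.
%OS = 100·exp(−πζ/√(1−ζ²)) = 0.167%.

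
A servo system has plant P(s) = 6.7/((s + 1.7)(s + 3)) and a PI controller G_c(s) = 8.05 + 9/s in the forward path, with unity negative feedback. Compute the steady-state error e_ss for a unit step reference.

The open loop G_c(s)P(s) has a pole at the origin (type 1), so the static position error constant is infinite and e_ss = 1/(1+∞) = 0.

0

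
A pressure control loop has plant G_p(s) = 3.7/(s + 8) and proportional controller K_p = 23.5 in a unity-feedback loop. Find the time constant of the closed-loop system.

τ = 0.0105 s

Closed-loop transfer function: T(s) = K_p·G_p(s)/(1 + K_p·G_p(s)) = 86.95/(s + 8 + 86.95) = 86.95/(s + 94.95).
Time constant τ = 1/94.95 = 0.0105 s.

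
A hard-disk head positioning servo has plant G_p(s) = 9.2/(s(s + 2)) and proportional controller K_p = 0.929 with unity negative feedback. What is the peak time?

The closed-loop denominator s² + 2s + 8.547 gives ω_n = √8.547 = 2.923 and ζ = 2/(2ω_n) = 0.3421.
Damped frequency ω_d = ω_n√(1−ζ²) = 2.747 rad/s, so peak time T_p = π/ω_d = 1.14 s.

T_p = 1.14 s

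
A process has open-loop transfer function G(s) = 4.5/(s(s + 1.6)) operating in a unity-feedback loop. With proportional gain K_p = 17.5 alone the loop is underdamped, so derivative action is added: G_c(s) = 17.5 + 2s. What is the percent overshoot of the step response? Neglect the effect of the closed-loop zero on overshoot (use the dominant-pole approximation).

9.64%

Forward path: (17.5 + 2s)·4.5/(s(s+1.6)). The closed-loop characteristic equation is s² + (1.6 + 4.5·2)s + 4.5·17.5 = 0.
That is s² + 10.6s + 78.75 = 0, so ω_n = 8.874 rad/s and ζ = 10.6/(2·8.874) = 0.5972.
%OS = 100·exp(−πζ/√(1−ζ²)) = 9.64%.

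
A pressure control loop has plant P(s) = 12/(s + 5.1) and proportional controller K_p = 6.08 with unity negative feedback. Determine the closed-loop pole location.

Closed-loop transfer function: T(s) = K_p·P(s)/(1 + K_p·P(s)) = 72.96/(s + 5.1 + 72.96) = 72.96/(s + 78.06).
The closed-loop pole is at s = −78.06.

s = -78.06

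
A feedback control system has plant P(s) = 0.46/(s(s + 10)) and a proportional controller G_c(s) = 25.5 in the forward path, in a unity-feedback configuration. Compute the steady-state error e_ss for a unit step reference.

0

The open loop G_c(s)P(s) has a pole at the origin (type 1), so the static position error constant is infinite and e_ss = 1/(1+∞) = 0.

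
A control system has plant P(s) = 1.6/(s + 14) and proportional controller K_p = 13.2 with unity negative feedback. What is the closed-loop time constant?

τ = 0.0285 s

Closed-loop transfer function: T(s) = K_p·P(s)/(1 + K_p·P(s)) = 21.12/(s + 14 + 21.12) = 21.12/(s + 35.12).
Time constant τ = 1/35.12 = 0.0285 s.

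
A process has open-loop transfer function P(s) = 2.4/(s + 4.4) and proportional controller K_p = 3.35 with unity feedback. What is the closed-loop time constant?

τ = 0.0804 s

Closed-loop transfer function: T(s) = K_p·P(s)/(1 + K_p·P(s)) = 8.04/(s + 4.4 + 8.04) = 8.04/(s + 12.44).
Time constant τ = 1/12.44 = 0.0804 s.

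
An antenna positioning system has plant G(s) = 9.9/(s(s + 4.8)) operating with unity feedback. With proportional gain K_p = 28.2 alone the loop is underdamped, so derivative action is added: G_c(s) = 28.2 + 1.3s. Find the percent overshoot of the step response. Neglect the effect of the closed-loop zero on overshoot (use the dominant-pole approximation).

Forward path: (28.2 + 1.3s)·9.9/(s(s+4.8)). The closed-loop characteristic equation is s² + (4.8 + 9.9·1.3)s + 9.9·28.2 = 0.
That is s² + 17.67s + 279.2 = 0, so ω_n = 16.71 rad/s and ζ = 17.67/(2·16.71) = 0.5288.
%OS = 100·exp(−πζ/√(1−ζ²)) = 14.1%.

14.1%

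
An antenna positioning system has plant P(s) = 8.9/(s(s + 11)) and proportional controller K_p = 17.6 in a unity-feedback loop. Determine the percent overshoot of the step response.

Closed-loop characteristic equation: s² + 11s + 156.6 = 0, so ω_n = 12.52 rad/s and ζ = 11/(2·12.52) = 0.4395.
%OS = 100·exp(−πζ/√(1−ζ²)) = 100·exp(−π·0.4395/√0.8069) = 21.5%.

21.5%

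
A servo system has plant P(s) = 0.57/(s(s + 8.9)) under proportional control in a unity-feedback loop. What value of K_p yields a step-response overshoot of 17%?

K_p = 144

From %OS = 100·exp(−πζ/√(1−ζ²)) = 17%, ζ = −ln(0.17)/√(π²+ln²(0.17)) = 0.4913.
Characteristic equation s² + 8.9s + 0.57K_p = 0 gives ζ = 8.9/(2√(0.57K_p)).
Setting ζ = 0.4913: √(0.57K_p) = 8.9/(2·0.4913) = 9.058, so K_p = 82.05/0.57 = 144.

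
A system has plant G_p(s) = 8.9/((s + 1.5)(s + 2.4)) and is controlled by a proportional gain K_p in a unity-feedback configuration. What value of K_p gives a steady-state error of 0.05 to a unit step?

The loop is type 0, so e_ss(step) = 1/(1 + K_pos) with K_pos = K_p·G_p(0).
G_p(0) = 2.472. Require 1/(1 + K_p·2.472) = 0.05, so 1 + 2.472·K_p = 20.
K_p = (20 − 1)/2.472 = 7.69.

K_p = 7.69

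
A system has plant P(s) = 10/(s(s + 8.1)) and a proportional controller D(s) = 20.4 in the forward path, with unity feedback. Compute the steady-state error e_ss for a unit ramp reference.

0.0397

The loop has one pole at the origin (type 1). Velocity error constant K_v = lim_{s→0} s·D(s)P(s) = 20.4·10/8.1 = 25.19.
Steady-state error to a unit ramp: e_ss = 1/K_v = 0.0397.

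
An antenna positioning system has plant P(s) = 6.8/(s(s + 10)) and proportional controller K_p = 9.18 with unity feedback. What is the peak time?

From 1 + K_pP(s) = 0: s² + 10s + 62.42 = 0 ⇒ ω_n = 7.901, ζ = 0.6328.
Damped frequency ω_d = ω_n√(1−ζ²) = 6.118 rad/s, so peak time T_p = π/ω_d = 0.514 s.

T_p = 0.514 s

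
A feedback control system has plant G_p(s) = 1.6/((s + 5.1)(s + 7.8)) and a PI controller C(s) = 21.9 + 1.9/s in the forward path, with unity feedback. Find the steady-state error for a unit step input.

The open loop C(s)G_p(s) has a pole at the origin (type 1), so the static position error constant is infinite and e_ss = 1/(1+∞) = 0.

0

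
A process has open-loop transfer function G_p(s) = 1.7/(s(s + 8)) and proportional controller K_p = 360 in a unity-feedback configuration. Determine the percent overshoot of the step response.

The closed-loop denominator s² + 8s + 612 gives ω_n = √612 = 24.74 and ζ = 8/(2ω_n) = 0.1617.
%OS = 100·exp(−πζ/√(1−ζ²)) = 100·exp(−π·0.1617/√0.9739) = 59.8%.

59.8%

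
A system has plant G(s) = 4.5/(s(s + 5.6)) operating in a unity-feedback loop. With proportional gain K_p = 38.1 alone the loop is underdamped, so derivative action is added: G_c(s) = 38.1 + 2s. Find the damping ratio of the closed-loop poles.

Forward path: (38.1 + 2s)·4.5/(s(s+5.6)). The closed-loop characteristic equation is s² + (5.6 + 4.5·2)s + 4.5·38.1 = 0.
That is s² + 14.6s + 171.5 = 0, so ω_n = 13.09 rad/s and ζ = 14.6/(2·13.09) = 0.5575.

ζ = 0.558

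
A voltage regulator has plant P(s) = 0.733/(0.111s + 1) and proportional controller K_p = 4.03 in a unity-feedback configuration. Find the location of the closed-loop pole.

Closed loop: T(s) = K_p·P/(1+K_p·P) = 2.954/(0.111s + 1 + 2.954), with pole at s = −(1 + 2.954)/0.111 = −35.62.

s = -35.62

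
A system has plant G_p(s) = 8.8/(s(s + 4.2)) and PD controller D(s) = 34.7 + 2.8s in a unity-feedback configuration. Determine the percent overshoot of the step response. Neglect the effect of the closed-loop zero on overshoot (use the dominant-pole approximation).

1.02%

Forward path: (34.7 + 2.8s)·8.8/(s(s+4.2)). The closed-loop characteristic equation is s² + (4.2 + 8.8·2.8)s + 8.8·34.7 = 0.
That is s² + 28.84s + 305.4 = 0, so ω_n = 17.47 rad/s and ζ = 28.84/(2·17.47) = 0.8252.
%OS = 100·exp(−πζ/√(1−ζ²)) = 1.02%.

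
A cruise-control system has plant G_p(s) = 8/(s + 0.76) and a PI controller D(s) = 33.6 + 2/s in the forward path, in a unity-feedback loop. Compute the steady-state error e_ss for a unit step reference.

The open loop D(s)G_p(s) has a pole at the origin (type 1), so the static position error constant is infinite and e_ss = 1/(1+∞) = 0.

0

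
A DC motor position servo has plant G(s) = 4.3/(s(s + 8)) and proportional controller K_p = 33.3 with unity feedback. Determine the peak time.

The closed-loop denominator s² + 8s + 143.2 gives ω_n = √143.2 = 11.97 and ζ = 8/(2ω_n) = 0.3343.
Damped frequency ω_d = ω_n√(1−ζ²) = 11.28 rad/s, so peak time T_p = π/ω_d = 0.279 s.

T_p = 0.279 s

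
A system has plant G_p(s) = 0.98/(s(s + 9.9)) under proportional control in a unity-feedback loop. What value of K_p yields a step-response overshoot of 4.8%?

From %OS = 100·exp(−πζ/√(1−ζ²)) = 4.8%, ζ = −ln(0.048)/√(π²+ln²(0.048)) = 0.695.
Characteristic equation s² + 9.9s + 0.98K_p = 0 gives ζ = 9.9/(2√(0.98K_p)).
Setting ζ = 0.695: √(0.98K_p) = 9.9/(2·0.695) = 7.122, so K_p = 50.73/0.98 = 51.8.

K_p = 51.8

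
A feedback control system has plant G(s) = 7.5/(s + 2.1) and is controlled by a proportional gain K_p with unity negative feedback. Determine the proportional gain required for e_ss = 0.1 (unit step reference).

The loop is type 0, so e_ss(step) = 1/(1 + K_pos) with K_pos = K_p·G(0).
G(0) = 3.571. Require 1/(1 + K_p·3.571) = 0.1, so 1 + 3.571·K_p = 10.
K_p = (10 − 1)/3.571 = 2.52.

K_p = 2.52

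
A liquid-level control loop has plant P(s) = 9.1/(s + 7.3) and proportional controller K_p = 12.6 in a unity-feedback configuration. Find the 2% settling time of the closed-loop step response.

Closed-loop transfer function: T(s) = K_p·P(s)/(1 + K_p·P(s)) = 114.7/(s + 7.3 + 114.7) = 114.7/(s + 122).
Time constant τ = 1/122 = 0.008199 s, so the 2% settling time is about 4τ = 0.0328 s.

T_s ≈ 0.0328 s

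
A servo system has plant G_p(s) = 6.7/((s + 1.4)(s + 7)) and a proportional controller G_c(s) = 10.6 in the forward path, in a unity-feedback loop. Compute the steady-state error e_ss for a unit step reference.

0.121

The loop is type 0. Static position error constant K_pos = G_c(0)·G_p(0) = 10.6·0.6837 = 7.247.
Steady-state error to a unit step: e_ss = 1/(1+K_pos) = 1/8.247 = 0.121.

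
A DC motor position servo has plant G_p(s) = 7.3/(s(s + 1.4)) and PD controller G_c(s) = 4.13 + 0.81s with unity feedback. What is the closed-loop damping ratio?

ζ = 0.666

Forward path: (4.13 + 0.81s)·7.3/(s(s+1.4)). The closed-loop characteristic equation is s² + (1.4 + 7.3·0.81)s + 7.3·4.13 = 0.
That is s² + 7.313s + 30.15 = 0, so ω_n = 5.491 rad/s and ζ = 7.313/(2·5.491) = 0.6659.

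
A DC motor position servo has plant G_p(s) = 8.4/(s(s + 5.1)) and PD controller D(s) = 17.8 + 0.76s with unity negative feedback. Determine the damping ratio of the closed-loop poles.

ζ = 0.47

Forward path: (17.8 + 0.76s)·8.4/(s(s+5.1)). The closed-loop characteristic equation is s² + (5.1 + 8.4·0.76)s + 8.4·17.8 = 0.
That is s² + 11.48s + 149.5 = 0, so ω_n = 12.23 rad/s and ζ = 11.48/(2·12.23) = 0.4696.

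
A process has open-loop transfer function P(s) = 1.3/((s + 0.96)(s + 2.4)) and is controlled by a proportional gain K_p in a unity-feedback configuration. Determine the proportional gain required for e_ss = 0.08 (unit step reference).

For a type-0 loop with proportional control, e_ss = 1/(1 + K_p·P(0)).
P(0) = 0.5642. Require 1/(1 + K_p·0.5642) = 0.08, so 1 + 0.5642·K_p = 12.5.
K_p = (12.5 − 1)/0.5642 = 20.4.

K_p = 20.4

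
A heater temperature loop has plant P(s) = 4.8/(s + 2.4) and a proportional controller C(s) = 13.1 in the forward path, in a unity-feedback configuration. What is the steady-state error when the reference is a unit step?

The loop is type 0. Static position error constant K_pos = C(0)·P(0) = 13.1·2 = 26.2.
Steady-state error to a unit step: e_ss = 1/(1+K_pos) = 1/27.2 = 0.0368.

0.0368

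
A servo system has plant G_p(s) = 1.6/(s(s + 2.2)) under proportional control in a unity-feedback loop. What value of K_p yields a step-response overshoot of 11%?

From %OS = 100·exp(−πζ/√(1−ζ²)) = 11%, ζ = −ln(0.11)/√(π²+ln²(0.11)) = 0.5749.
Characteristic equation s² + 2.2s + 1.6K_p = 0 gives ζ = 2.2/(2√(1.6K_p)).
Setting ζ = 0.5749: √(1.6K_p) = 2.2/(2·0.5749) = 1.913, so K_p = 3.661/1.6 = 2.29.

K_p = 2.29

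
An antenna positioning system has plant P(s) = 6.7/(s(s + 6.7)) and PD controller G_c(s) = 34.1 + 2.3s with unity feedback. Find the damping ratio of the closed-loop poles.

ζ = 0.731

Forward path: (34.1 + 2.3s)·6.7/(s(s+6.7)). The closed-loop characteristic equation is s² + (6.7 + 6.7·2.3)s + 6.7·34.1 = 0.
That is s² + 22.11s + 228.5 = 0, so ω_n = 15.12 rad/s and ζ = 22.11/(2·15.12) = 0.7314.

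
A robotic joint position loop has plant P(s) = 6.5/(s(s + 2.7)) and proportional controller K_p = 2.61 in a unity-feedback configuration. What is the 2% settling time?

T_s ≈ 2.96 s

Closed-loop characteristic equation: s² + 2.7s + 16.96 = 0, so ω_n = 4.119 rad/s and ζ = 2.7/(2·4.119) = 0.3278.
2% settling time T_s ≈ 4/(ζω_n) = 4/1.35 = 2.96 s.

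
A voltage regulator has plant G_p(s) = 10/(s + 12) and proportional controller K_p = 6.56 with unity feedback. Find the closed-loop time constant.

τ = 0.0129 s

Closed-loop transfer function: T(s) = K_p·G_p(s)/(1 + K_p·G_p(s)) = 65.6/(s + 12 + 65.6) = 65.6/(s + 77.6).
Time constant τ = 1/77.6 = 0.0129 s.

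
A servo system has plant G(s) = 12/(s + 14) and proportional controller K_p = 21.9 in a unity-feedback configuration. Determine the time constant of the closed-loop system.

Closed-loop transfer function: T(s) = K_p·G(s)/(1 + K_p·G(s)) = 262.8/(s + 14 + 262.8) = 262.8/(s + 276.8).
Time constant τ = 1/276.8 = 0.00361 s.

τ = 0.00361 s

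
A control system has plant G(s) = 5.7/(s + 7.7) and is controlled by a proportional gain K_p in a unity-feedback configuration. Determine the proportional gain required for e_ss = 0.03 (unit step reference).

The loop is type 0, so e_ss(step) = 1/(1 + K_pos) with K_pos = K_p·G(0).
G(0) = 0.7403. Require 1/(1 + K_p·0.7403) = 0.03, so 1 + 0.7403·K_p = 33.33.
K_p = (33.33 − 1)/0.7403 = 43.7.

K_p = 43.7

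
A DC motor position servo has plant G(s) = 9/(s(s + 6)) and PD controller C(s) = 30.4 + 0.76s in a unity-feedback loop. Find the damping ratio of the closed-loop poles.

ζ = 0.388

Forward path: (30.4 + 0.76s)·9/(s(s+6)). The closed-loop characteristic equation is s² + (6 + 9·0.76)s + 9·30.4 = 0.
That is s² + 12.84s + 273.6 = 0, so ω_n = 16.54 rad/s and ζ = 12.84/(2·16.54) = 0.3881.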